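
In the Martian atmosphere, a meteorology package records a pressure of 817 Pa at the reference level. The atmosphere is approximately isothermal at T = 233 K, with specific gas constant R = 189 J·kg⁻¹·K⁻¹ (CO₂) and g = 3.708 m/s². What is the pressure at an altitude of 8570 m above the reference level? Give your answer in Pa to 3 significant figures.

P ≈ 397 Pa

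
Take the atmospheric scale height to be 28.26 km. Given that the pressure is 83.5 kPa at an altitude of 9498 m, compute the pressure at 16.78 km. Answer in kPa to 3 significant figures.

Between two levels, P₂ = P₁ exp(−Δz/H) with Δz = z₂ − z₁.
Δz = 16780 − 9498.0 = 7282.0 m; Δz/H = 7282.0/28260 = 0.25768.
P₂ = 83.5 × exp(−0.25768) = 83.5 × 0.77284 = 64.532 kPa.

P ≈ 64.5 kPa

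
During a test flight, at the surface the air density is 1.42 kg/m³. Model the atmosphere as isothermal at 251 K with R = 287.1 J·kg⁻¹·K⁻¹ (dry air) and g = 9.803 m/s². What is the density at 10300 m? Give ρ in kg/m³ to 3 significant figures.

ρ ≈ 0.350 kg/m³

Scale height: H = RT/g = 287.1 × 251 / 9.803 = 7351.0 m.
In an isothermal atmosphere, density decays like pressure: ρ = ρ₀ exp(−z/H).
z/H = 10300/7351.0 = 1.4012; exp(−1.4012) = 0.24630.
ρ = 1.42 × 0.24630 = 0.34975 kg/m³.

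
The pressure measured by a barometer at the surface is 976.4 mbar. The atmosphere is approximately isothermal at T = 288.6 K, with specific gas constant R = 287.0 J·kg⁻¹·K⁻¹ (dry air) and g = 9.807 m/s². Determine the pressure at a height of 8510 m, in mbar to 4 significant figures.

Scale height: H = RT/g = 287.0 × 288.6 / 9.807 = 8445.8 m.
Barometric formula: P = P₀ exp(−z/H).
z/H = 8510.0/8445.8 = 1.0076; exp(−1.0076) = 0.36509.
P = 976.4 × 0.36509 = 356.47 mbar.

P ≈ 356.5 mbar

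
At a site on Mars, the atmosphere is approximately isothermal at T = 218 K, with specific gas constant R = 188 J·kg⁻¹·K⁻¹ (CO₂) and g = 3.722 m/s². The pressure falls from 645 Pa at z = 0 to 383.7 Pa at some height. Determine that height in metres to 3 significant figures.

Scale height: H = RT/g = 188 × 218 / 3.722 = 11011 m.
Invert the barometric formula: z = H ln(P₀/P).
P₀/P = 645/383.7 = 1.6810; ln(1.6810) = 0.51939.
z = 11011 × 0.51939 = 5719.0 m.

z ≈ 5720 m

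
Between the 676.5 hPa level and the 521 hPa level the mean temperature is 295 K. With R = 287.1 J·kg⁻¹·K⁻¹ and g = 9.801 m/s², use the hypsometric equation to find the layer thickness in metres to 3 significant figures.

Δz ≈ 2260 m

Hypsometric equation: Δz = (R T̄/g) ln(P₁/P₂).
R T̄/g = 287.1 × 295 / 9.801 = 8641.4 m.
ln(676.5/521) = ln(1.2985) = 0.26121.
Δz = 8641.4 × 0.26121 = 2257.2 m.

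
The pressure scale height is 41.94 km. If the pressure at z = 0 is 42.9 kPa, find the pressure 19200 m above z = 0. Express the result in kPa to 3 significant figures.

Barometric formula: P = P₀ exp(−z/H).
z/H = 19200/41940 = 0.45780; exp(−0.45780) = 0.63267.
P = 42.9 × 0.63267 = 27.142 kPa.

P ≈ 27.1 kPa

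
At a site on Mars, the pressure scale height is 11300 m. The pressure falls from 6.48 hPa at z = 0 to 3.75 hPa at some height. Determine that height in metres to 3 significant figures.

z ≈ 6180 m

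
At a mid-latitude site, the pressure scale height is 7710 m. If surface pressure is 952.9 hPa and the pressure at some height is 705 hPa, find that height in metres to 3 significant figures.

z ≈ 2320 m

Invert the barometric formula: z = H ln(P₀/P).
P₀/P = 952.9/705 = 1.3516; ln(1.3516) = 0.30129.
z = 7710.0 × 0.30129 = 2322.9 m.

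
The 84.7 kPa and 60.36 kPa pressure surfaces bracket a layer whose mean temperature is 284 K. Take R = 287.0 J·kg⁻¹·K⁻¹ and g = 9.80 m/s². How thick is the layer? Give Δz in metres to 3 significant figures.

Hypsometric equation: Δz = (R T̄/g) ln(P₁/P₂).
R T̄/g = 287.0 × 284 / 9.80 = 8317.1 m.
ln(84.7/60.36) = ln(1.4032) = 0.33876.
Δz = 8317.1 × 0.33876 = 2817.5 m.

Δz ≈ 2820 m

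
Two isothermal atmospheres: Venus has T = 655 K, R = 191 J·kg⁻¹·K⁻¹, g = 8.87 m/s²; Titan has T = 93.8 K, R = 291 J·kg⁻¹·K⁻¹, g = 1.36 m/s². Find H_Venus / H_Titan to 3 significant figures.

H = RT/g for each body.
H_Venus = 191 × 655 / 8.87 = 14104 m.
H_Titan = 291 × 93.8 / 1.36 = 20070 m.
H_Venus/H_Titan = 14104/20070 = 0.70274.

H_Venus/H_Titan ≈ 0.703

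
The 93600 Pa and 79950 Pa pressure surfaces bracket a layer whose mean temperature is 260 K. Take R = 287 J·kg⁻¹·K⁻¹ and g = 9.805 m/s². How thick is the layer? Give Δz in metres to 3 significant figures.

Δz ≈ 1200 m

Hypsometric equation: Δz = (R T̄/g) ln(P₁/P₂).
R T̄/g = 287 × 260 / 9.805 = 7610.4 m.
ln(93600/79950) = ln(1.1707) = 0.15760.
Δz = 7610.4 × 0.15760 = 1199.4 m.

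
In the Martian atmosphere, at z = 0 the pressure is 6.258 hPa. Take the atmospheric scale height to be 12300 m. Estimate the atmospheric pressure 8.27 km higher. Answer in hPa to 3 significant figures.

P ≈ 3.19 hPa

Barometric formula: P = P₀ exp(−z/H).
z/H = 8270.0/12300 = 0.67236; exp(−0.67236) = 0.51050.
P = 6.258 × 0.51050 = 3.1947 hPa.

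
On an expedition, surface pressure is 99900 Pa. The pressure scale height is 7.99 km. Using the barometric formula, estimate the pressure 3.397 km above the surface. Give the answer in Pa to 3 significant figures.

Barometric formula: P = P₀ exp(−z/H).
z/H = 3397.0/7990.0 = 0.42516; exp(−0.42516) = 0.65367.
P = 99900 × 0.65367 = 65302 Pa.

P ≈ 65300 Pa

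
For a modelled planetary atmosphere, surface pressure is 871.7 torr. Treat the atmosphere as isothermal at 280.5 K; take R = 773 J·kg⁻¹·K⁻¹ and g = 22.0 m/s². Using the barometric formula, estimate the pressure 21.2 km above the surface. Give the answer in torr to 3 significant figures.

P ≈ 101 torr

Scale height: H = RT/g = 773 × 280.5 / 22.0 = 9855.8 m.
Barometric formula: P = P₀ exp(−z/H).
z/H = 21200/9855.8 = 2.1510; exp(−2.1510) = 0.11637.
P = 871.7 × 0.11637 = 101.44 torr.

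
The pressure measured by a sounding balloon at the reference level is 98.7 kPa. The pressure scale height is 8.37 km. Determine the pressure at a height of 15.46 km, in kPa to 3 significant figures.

Barometric formula: P = P₀ exp(−z/H).
z/H = 15460/8370.0 = 1.8471; exp(−1.8471) = 0.15769.
P = 98.7 × 0.15769 = 15.564 kPa.

P ≈ 15.6 kPa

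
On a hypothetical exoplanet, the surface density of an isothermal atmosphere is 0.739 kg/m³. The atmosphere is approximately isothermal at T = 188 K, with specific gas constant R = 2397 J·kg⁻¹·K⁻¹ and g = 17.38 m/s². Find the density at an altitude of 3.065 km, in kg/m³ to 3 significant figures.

Scale height: H = RT/g = 2397 × 188 / 17.38 = 25928 m.
In an isothermal atmosphere, density decays like pressure: ρ = ρ₀ exp(−z/H).
z/H = 3065.0/25928 = 0.11821; exp(−0.11821) = 0.88851.
ρ = 0.739 × 0.88851 = 0.65661 kg/m³.

ρ ≈ 0.657 kg/m³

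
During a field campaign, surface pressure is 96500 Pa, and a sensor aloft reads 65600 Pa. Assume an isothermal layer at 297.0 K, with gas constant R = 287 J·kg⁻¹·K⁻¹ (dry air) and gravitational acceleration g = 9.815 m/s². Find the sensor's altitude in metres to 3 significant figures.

z ≈ 3350 m

Scale height: H = RT/g = 287 × 297.0 / 9.815 = 8684.6 m.
Invert the barometric formula: z = H ln(P₀/P).
P₀/P = 96500/65600 = 1.4710; ln(1.4710) = 0.38594.
z = 8684.6 × 0.38594 = 3351.7 m.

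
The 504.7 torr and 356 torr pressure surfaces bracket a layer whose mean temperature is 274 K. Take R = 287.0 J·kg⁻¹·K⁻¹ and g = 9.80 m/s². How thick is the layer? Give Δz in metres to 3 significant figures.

Δz ≈ 2800 m

Hypsometric equation: Δz = (R T̄/g) ln(P₁/P₂).
R T̄/g = 287.0 × 274 / 9.80 = 8024.3 m.
ln(504.7/356) = ln(1.4177) = 0.34904.
Δz = 8024.3 × 0.34904 = 2800.8 m.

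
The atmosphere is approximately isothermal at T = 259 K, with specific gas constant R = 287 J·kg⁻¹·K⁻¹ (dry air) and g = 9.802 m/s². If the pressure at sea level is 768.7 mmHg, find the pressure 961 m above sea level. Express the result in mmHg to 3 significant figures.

Scale height: H = RT/g = 287 × 259 / 9.802 = 7583.5 m.
Barometric formula: P = P₀ exp(−z/H).
z/H = 961.00/7583.5 = 0.12672; exp(−0.12672) = 0.88098.
P = 768.7 × 0.88098 = 677.21 mmHg.

P ≈ 677 mmHg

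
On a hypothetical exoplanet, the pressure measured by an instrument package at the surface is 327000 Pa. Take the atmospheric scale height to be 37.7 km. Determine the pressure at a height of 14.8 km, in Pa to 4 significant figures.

P ≈ 220800 Pa

Barometric formula: P = P₀ exp(−z/H).
z/H = 14800/37700 = 0.39257; exp(−0.39257) = 0.67532.
P = 327000 × 0.67532 = 220830 Pa.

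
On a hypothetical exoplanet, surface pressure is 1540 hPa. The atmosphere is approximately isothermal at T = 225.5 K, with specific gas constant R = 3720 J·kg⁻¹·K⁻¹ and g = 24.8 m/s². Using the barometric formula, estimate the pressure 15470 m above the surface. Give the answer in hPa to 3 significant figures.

P ≈ 975 hPa

Scale height: H = RT/g = 3720 × 225.5 / 24.8 = 33825 m.
Barometric formula: P = P₀ exp(−z/H).
z/H = 15470/33825 = 0.45735; exp(−0.45735) = 0.63296.
P = 1540 × 0.63296 = 974.76 hPa.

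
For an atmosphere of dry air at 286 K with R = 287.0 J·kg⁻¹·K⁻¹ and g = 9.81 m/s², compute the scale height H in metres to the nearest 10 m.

The scale height of an isothermal atmosphere is H = RT/g.
H = 287.0 × 286 / 9.81 = 82082/9.81 = 8367.2 m.

H ≈ 8370 m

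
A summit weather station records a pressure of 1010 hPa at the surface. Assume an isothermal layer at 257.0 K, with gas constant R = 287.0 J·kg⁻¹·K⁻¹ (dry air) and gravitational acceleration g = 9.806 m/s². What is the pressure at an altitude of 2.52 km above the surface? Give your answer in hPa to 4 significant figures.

Scale height: H = RT/g = 287.0 × 257.0 / 9.806 = 7521.8 m.
Barometric formula: P = P₀ exp(−z/H).
z/H = 2520.0/7521.8 = 0.33503; exp(−0.33503) = 0.71532.
P = 1010 × 0.71532 = 722.47 hPa.

P ≈ 722.5 hPa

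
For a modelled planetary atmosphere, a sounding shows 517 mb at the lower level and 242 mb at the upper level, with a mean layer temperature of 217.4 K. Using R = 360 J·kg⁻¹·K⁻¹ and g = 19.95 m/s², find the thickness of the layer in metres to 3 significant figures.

Δz ≈ 2980 m

Hypsometric equation: Δz = (R T̄/g) ln(P₁/P₂).
R T̄/g = 360 × 217.4 / 19.95 = 3923.0 m.
ln(517/242) = ln(2.1364) = 0.75912.
Δz = 3923.0 × 0.75912 = 2978.0 m.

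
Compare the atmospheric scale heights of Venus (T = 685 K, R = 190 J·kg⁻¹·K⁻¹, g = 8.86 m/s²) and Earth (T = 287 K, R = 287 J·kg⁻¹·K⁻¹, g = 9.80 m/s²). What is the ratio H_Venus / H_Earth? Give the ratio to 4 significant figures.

H = RT/g for each body.
H_Venus = 190 × 685 / 8.86 = 14690 m.
H_Earth = 287 × 287 / 9.80 = 8405.0 m.
H_Venus/H_Earth = 14690/8405.0 = 1.7478.

H_Venus/H_Earth ≈ 1.748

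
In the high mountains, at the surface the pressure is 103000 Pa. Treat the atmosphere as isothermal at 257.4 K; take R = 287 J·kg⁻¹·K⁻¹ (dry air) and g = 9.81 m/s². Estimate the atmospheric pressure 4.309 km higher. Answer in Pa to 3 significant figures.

Scale height: H = RT/g = 287 × 257.4 / 9.81 = 7530.5 m.
Barometric formula: P = P₀ exp(−z/H).
z/H = 4309.0/7530.5 = 0.57221; exp(−0.57221) = 0.56428.
P = 103000 × 0.56428 = 58121 Pa.

P ≈ 58100 Pa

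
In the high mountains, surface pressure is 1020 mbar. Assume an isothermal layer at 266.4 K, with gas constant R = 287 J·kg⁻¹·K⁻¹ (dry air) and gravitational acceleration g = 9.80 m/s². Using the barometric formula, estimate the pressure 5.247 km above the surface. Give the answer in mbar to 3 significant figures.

Scale height: H = RT/g = 287 × 266.4 / 9.80 = 7801.7 m.
Barometric formula: P = P₀ exp(−z/H).
z/H = 5247.0/7801.7 = 0.67255; exp(−0.67255) = 0.51041.
P = 1020 × 0.51041 = 520.62 mbar.

P ≈ 521 mbar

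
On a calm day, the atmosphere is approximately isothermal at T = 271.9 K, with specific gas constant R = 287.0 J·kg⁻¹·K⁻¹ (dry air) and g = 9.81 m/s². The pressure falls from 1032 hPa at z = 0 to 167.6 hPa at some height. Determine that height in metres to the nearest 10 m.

z ≈ 14460 m

Scale height: H = RT/g = 287.0 × 271.9 / 9.81 = 7954.7 m.
Invert the barometric formula: z = H ln(P₀/P).
P₀/P = 1032/167.6 = 6.1575; ln(6.1575) = 1.8177.
z = 7954.7 × 1.8177 = 14459 m.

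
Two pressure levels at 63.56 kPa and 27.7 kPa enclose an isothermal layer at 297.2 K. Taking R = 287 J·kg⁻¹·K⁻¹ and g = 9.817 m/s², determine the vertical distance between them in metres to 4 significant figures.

Δz ≈ 7216 m

Hypsometric equation: Δz = (R T̄/g) ln(P₁/P₂).
R T̄/g = 287 × 297.2 / 9.817 = 8688.6 m.
ln(63.56/27.7) = ln(2.2946) = 0.83056.
Δz = 8688.6 × 0.83056 = 7216.4 m.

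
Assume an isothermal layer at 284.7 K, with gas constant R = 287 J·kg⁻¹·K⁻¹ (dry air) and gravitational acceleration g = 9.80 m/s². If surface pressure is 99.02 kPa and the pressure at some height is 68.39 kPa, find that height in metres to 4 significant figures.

z ≈ 3086 m

Scale height: H = RT/g = 287 × 284.7 / 9.80 = 8337.6 m.
Invert the barometric formula: z = H ln(P₀/P).
P₀/P = 99.02/68.39 = 1.4479; ln(1.4479) = 0.37011.
z = 8337.6 × 0.37011 = 3085.8 m.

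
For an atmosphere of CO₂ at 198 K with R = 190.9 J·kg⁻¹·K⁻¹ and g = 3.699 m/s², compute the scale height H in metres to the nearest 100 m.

H ≈ 10200 m

The scale height of an isothermal atmosphere is H = RT/g.
H = 190.9 × 198 / 3.699 = 37798/3.699 = 10218 m.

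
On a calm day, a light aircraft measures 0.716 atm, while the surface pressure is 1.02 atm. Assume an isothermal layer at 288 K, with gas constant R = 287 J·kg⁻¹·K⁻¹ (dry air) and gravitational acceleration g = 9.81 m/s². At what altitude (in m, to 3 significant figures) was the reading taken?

Scale height: H = RT/g = 287 × 288 / 9.81 = 8425.7 m.
Invert the barometric formula: z = H ln(P₀/P).
P₀/P = 1.02/0.716 = 1.4246; ln(1.4246) = 0.35389.
z = 8425.7 × 0.35389 = 2981.8 m.

z ≈ 2980 m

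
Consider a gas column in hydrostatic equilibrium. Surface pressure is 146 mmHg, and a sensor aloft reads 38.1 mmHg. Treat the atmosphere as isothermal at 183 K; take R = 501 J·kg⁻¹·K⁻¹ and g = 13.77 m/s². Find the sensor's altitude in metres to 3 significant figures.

Scale height: H = RT/g = 501 × 183 / 13.77 = 6658.2 m.
Invert the barometric formula: z = H ln(P₀/P).
P₀/P = 146/38.1 = 3.8320; ln(3.8320) = 1.3434.
z = 6658.2 × 1.3434 = 8944.6 m.

z ≈ 8940 m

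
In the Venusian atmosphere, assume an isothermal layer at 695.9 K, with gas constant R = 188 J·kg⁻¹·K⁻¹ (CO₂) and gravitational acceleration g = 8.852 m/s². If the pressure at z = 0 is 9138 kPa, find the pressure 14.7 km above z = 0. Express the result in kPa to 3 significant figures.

Scale height: H = RT/g = 188 × 695.9 / 8.852 = 14780 m.
Barometric formula: P = P₀ exp(−z/H).
z/H = 14700/14780 = 0.99459; exp(−0.99459) = 0.36988.
P = 9138 × 0.36988 = 3380.0 kPa.

P ≈ 3380 kPa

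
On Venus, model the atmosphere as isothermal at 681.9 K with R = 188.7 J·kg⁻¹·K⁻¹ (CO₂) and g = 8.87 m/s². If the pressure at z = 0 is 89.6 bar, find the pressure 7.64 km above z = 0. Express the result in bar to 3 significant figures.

Scale height: H = RT/g = 188.7 × 681.9 / 8.87 = 14507 m.
Barometric formula: P = P₀ exp(−z/H).
z/H = 7640.0/14507 = 0.52664; exp(−0.52664) = 0.59059.
P = 89.6 × 0.59059 = 52.917 bar.

P ≈ 52.9 bar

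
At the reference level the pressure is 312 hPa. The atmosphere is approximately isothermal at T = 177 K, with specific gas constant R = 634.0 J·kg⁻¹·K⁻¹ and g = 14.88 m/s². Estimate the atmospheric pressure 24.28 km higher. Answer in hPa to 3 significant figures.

Scale height: H = RT/g = 634.0 × 177 / 14.88 = 7541.5 m.
Barometric formula: P = P₀ exp(−z/H).
z/H = 24280/7541.5 = 3.2195; exp(−3.2195) = 0.039975.
P = 312 × 0.039975 = 12.472 hPa.

P ≈ 12.5 hPa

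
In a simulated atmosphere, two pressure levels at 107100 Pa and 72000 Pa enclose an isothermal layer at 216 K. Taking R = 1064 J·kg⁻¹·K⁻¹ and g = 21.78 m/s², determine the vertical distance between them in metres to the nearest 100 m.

Δz ≈ 4200 m

Hypsometric equation: Δz = (R T̄/g) ln(P₁/P₂).
R T̄/g = 1064 × 216 / 21.78 = 10552 m.
ln(107100/72000) = ln(1.4875) = 0.39710.
Δz = 10552 × 0.39710 = 4190.2 m.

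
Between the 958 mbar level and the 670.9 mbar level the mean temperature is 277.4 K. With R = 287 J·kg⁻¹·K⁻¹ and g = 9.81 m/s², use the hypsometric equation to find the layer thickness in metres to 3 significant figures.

Δz ≈ 2890 m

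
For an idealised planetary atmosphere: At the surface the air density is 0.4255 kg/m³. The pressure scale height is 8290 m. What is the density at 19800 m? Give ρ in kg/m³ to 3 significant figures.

ρ ≈ 0.0391 kg/m³

In an isothermal atmosphere, density decays like pressure: ρ = ρ₀ exp(−z/H).
z/H = 19800/8290.0 = 2.3884; exp(−2.3884) = 0.091776.
ρ = 0.4255 × 0.091776 = 0.039051 kg/m³.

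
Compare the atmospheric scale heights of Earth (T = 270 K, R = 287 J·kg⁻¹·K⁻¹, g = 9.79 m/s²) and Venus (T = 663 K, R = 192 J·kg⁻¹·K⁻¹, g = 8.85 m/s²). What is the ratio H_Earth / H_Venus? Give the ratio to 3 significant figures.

H = RT/g for each body.
H_Earth = 287 × 270 / 9.79 = 7915.2 m.
H_Venus = 192 × 663 / 8.85 = 14384 m.
H_Earth/H_Venus = 7915.2/14384 = 0.55028.

H_Earth/H_Venus ≈ 0.550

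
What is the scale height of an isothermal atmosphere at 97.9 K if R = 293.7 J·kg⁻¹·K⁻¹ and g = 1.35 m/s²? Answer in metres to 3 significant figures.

H ≈ 21300 m

The scale height of an isothermal atmosphere is H = RT/g.
H = 293.7 × 97.9 / 1.35 = 28753/1.35 = 21299 m.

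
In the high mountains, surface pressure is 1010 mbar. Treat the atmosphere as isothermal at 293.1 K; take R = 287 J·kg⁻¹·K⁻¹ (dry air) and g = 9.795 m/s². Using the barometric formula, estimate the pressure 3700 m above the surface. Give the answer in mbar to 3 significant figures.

P ≈ 656 mbar

Scale height: H = RT/g = 287 × 293.1 / 9.795 = 8588.0 m.
Barometric formula: P = P₀ exp(−z/H).
z/H = 3700.0/8588.0 = 0.43083; exp(−0.43083) = 0.64997.
P = 1010 × 0.64997 = 656.47 mbar.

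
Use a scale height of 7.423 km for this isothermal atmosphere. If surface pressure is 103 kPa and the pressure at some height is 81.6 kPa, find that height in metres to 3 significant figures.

Invert the barometric formula: z = H ln(P₀/P).
P₀/P = 103/81.6 = 1.2623; ln(1.2623) = 0.23294.
z = 7423.0 × 0.23294 = 1729.1 m.

z ≈ 1730 m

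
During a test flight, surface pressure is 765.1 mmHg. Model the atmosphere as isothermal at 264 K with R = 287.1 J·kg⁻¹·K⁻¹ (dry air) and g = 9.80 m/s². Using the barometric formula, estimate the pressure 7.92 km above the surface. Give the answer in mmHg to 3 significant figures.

P ≈ 275 mmHg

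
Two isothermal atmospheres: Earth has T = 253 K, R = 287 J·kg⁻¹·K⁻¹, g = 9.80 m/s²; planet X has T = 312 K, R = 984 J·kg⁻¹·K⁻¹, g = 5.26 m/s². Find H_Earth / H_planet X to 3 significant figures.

H = RT/g for each body.
H_Earth = 287 × 253 / 9.80 = 7409.3 m.
H_planet X = 984 × 312 / 5.26 = 58367 m.
H_Earth/H_planet X = 7409.3/58367 = 0.12694.

H_Earth/H_planet X ≈ 0.127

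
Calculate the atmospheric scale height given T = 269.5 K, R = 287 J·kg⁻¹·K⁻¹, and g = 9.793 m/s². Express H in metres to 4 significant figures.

H ≈ 7898 m

The scale height of an isothermal atmosphere is H = RT/g.
H = 287 × 269.5 / 9.793 = 77346/9.793 = 7898.1 m.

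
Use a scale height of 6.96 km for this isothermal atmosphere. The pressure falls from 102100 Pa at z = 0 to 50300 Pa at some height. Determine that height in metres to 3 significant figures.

Invert the barometric formula: z = H ln(P₀/P).
P₀/P = 102100/50300 = 2.0298; ln(2.0298) = 0.70794.
z = 6960.0 × 0.70794 = 4927.3 m.

z ≈ 4930 m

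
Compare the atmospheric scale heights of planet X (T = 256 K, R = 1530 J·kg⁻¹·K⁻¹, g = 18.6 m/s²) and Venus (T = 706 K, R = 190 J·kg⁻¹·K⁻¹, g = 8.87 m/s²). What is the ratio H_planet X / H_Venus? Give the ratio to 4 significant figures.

H_planet X/H_Venus ≈ 1.392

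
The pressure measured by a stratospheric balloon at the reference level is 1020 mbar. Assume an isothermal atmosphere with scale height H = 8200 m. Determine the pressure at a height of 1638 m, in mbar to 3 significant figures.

P ≈ 835 mbar

Barometric formula: P = P₀ exp(−z/H).
z/H = 1638.0/8200.0 = 0.19976; exp(−0.19976) = 0.81893.
P = 1020 × 0.81893 = 835.31 mbar.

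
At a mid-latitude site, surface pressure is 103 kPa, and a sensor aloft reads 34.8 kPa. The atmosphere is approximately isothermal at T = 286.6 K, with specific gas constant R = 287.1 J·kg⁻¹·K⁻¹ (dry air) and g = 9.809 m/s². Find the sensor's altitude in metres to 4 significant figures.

Scale height: H = RT/g = 287.1 × 286.6 / 9.809 = 8388.5 m.
Invert the barometric formula: z = H ln(P₀/P).
P₀/P = 103/34.8 = 2.9598; ln(2.9598) = 1.0851.
z = 8388.5 × 1.0851 = 9102.4 m.

z ≈ 9102 m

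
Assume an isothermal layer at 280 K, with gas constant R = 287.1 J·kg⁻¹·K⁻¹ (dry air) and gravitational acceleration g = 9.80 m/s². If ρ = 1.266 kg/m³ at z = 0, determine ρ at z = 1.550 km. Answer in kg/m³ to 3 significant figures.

ρ ≈ 1.05 kg/m³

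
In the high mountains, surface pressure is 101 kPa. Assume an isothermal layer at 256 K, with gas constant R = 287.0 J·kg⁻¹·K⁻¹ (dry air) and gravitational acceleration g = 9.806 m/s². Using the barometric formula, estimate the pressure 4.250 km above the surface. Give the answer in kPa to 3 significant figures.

P ≈ 57.3 kPa

Scale height: H = RT/g = 287.0 × 256 / 9.806 = 7492.6 m.
Barometric formula: P = P₀ exp(−z/H).
z/H = 4250.0/7492.6 = 0.56723; exp(−0.56723) = 0.56709.
P = 101 × 0.56709 = 57.276 kPa.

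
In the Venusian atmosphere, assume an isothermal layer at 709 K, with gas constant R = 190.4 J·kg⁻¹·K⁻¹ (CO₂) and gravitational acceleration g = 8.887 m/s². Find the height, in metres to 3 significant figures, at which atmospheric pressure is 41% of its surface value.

z ≈ 13500 m

Scale height: H = RT/g = 190.4 × 709 / 8.887 = 15190 m.
Set P/P₀ = exp(−z/H) = 0.41, so z = −H ln(0.41).
−ln(0.41) = 0.89160; z = 15190 × 0.89160 = 13543 m.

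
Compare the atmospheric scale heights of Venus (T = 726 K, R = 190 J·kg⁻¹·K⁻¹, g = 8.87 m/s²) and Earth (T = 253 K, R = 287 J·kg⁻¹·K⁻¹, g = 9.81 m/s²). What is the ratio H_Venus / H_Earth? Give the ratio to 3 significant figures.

H = RT/g for each body.
H_Venus = 190 × 726 / 8.87 = 15551 m.
H_Earth = 287 × 253 / 9.81 = 7401.7 m.
H_Venus/H_Earth = 15551/7401.7 = 2.1010.

H_Venus/H_Earth ≈ 2.10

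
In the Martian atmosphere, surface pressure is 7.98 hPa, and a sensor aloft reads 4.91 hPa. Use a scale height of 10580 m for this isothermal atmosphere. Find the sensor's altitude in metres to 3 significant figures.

z ≈ 5140 m

Invert the barometric formula: z = H ln(P₀/P).
P₀/P = 7.98/4.91 = 1.6253; ln(1.6253) = 0.48569.
z = 10580 × 0.48569 = 5138.6 m.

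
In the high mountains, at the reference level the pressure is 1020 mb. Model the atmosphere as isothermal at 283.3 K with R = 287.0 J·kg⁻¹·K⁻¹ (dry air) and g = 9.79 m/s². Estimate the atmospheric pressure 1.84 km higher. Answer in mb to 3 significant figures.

P ≈ 817 mb

Scale height: H = RT/g = 287.0 × 283.3 / 9.79 = 8305.1 m.
Barometric formula: P = P₀ exp(−z/H).
z/H = 1840.0/8305.1 = 0.22155; exp(−0.22155) = 0.80128.
P = 1020 × 0.80128 = 817.31 mb.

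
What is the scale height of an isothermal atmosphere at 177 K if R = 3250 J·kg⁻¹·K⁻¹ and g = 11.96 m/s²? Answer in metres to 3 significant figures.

H ≈ 48100 m

The scale height of an isothermal atmosphere is H = RT/g.
H = 3250 × 177 / 11.96 = 575250/11.96 = 48098 m.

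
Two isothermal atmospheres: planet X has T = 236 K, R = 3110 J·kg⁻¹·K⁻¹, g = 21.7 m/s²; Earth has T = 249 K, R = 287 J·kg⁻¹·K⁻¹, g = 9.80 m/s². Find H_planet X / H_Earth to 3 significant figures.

H = RT/g for each body.
H_planet X = 3110 × 236 / 21.7 = 33823 m.
H_Earth = 287 × 249 / 9.80 = 7292.1 m.
H_planet X/H_Earth = 33823/7292.1 = 4.6383.

H_planet X/H_Earth ≈ 4.64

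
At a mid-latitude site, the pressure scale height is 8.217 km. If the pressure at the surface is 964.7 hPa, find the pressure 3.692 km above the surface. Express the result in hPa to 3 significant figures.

Barometric formula: P = P₀ exp(−z/H).
z/H = 3692.0/8217.0 = 0.44931; exp(−0.44931) = 0.63807.
P = 964.7 × 0.63807 = 615.55 hPa.

P ≈ 616 hPa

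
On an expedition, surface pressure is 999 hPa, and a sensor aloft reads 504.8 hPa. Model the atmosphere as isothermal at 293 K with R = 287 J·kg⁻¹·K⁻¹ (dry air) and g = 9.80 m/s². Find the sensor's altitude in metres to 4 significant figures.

Scale height: H = RT/g = 287 × 293 / 9.80 = 8580.7 m.
Invert the barometric formula: z = H ln(P₀/P).
P₀/P = 999/504.8 = 1.9790; ln(1.9790) = 0.68259.
z = 8580.7 × 0.68259 = 5857.1 m.

z ≈ 5857 m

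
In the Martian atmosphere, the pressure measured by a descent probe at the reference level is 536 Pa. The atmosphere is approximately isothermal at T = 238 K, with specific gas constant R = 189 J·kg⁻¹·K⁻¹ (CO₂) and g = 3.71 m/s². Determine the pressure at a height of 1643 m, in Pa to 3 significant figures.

Scale height: H = RT/g = 189 × 238 / 3.71 = 12125 m.
Barometric formula: P = P₀ exp(−z/H).
z/H = 1643.0/12125 = 0.13551; exp(−0.13551) = 0.87327.
P = 536 × 0.87327 = 468.07 Pa.

P ≈ 468 Pa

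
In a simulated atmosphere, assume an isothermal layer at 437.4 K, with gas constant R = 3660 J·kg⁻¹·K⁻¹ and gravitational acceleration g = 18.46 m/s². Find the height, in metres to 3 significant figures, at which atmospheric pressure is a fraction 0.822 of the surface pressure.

Scale height: H = RT/g = 3660 × 437.4 / 18.46 = 86722 m.
Set P/P₀ = exp(−z/H) = 0.822, so z = −H ln(0.822).
−ln(0.822) = 0.19601; z = 86722 × 0.19601 = 16998 m.

z ≈ 17000 m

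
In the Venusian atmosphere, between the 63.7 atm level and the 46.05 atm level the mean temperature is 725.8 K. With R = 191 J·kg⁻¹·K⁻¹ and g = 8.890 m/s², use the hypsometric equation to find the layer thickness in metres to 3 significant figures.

Δz ≈ 5060 m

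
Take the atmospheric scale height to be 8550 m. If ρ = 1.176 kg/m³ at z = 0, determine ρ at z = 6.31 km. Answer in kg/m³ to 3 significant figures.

ρ ≈ 0.562 kg/m³

In an isothermal atmosphere, density decays like pressure: ρ = ρ₀ exp(−z/H).
z/H = 6310.0/8550.0 = 0.73801; exp(−0.73801) = 0.47806.
ρ = 1.176 × 0.47806 = 0.56220 kg/m³.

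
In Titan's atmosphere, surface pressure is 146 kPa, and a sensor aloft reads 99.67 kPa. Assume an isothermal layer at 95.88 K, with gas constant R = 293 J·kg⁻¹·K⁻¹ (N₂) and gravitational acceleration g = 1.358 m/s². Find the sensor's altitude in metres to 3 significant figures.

z ≈ 7900 m

Scale height: H = RT/g = 293 × 95.88 / 1.358 = 20687 m.
Invert the barometric formula: z = H ln(P₀/P).
P₀/P = 146/99.67 = 1.4648; ln(1.4648) = 0.38172.
z = 20687 × 0.38172 = 7896.6 m.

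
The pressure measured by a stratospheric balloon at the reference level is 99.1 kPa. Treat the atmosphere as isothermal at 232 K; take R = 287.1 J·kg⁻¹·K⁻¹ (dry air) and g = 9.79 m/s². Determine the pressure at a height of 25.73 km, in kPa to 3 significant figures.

P ≈ 2.26 kPa

Scale height: H = RT/g = 287.1 × 232 / 9.79 = 6803.6 m.
Barometric formula: P = P₀ exp(−z/H).
z/H = 25730/6803.6 = 3.7818; exp(−3.7818) = 0.022782.
P = 99.1 × 0.022782 = 2.2577 kPa.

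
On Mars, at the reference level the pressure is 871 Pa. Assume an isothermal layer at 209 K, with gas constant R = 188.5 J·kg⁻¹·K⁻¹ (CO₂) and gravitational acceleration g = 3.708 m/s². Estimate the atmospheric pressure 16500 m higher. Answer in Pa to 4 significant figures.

P ≈ 184.3 Pa

Scale height: H = RT/g = 188.5 × 209 / 3.708 = 10625 m.
Barometric formula: P = P₀ exp(−z/H).
z/H = 16500/10625 = 1.5529; exp(−1.5529) = 0.21163.
P = 871 × 0.21163 = 184.33 Pa.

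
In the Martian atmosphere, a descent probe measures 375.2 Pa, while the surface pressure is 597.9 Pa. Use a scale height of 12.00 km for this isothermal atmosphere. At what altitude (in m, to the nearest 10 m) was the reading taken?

Invert the barometric formula: z = H ln(P₀/P).
P₀/P = 597.9/375.2 = 1.5936; ln(1.5936) = 0.46600.
z = 12000 × 0.46600 = 5592.0 m.

z ≈ 5590 m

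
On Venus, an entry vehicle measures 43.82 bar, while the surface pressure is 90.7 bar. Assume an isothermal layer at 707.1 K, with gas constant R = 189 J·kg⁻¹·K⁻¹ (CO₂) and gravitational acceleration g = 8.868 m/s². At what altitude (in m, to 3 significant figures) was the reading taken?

Scale height: H = RT/g = 189 × 707.1 / 8.868 = 15070 m.
Invert the barometric formula: z = H ln(P₀/P).
P₀/P = 90.7/43.82 = 2.0698; ln(2.0698) = 0.72745.
z = 15070 × 0.72745 = 10963 m.

z ≈ 11000 m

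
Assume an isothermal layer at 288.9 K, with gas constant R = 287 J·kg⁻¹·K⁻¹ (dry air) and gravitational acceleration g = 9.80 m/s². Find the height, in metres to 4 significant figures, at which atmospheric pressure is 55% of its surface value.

Scale height: H = RT/g = 287 × 288.9 / 9.80 = 8460.6 m.
Set P/P₀ = exp(−z/H) = 0.55, so z = −H ln(0.55).
−ln(0.55) = 0.59784; z = 8460.6 × 0.59784 = 5058.1 m.

z ≈ 5058 m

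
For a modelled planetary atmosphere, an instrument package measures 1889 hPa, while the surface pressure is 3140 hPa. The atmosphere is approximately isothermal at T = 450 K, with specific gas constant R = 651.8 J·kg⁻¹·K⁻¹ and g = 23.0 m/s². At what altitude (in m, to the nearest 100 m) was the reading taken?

z ≈ 6500 m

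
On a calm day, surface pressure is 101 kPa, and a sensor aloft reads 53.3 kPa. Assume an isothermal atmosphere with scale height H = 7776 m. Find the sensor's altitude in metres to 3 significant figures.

Invert the barometric formula: z = H ln(P₀/P).
P₀/P = 101/53.3 = 1.8949; ln(1.8949) = 0.63917.
z = 7776.0 × 0.63917 = 4970.2 m.

z ≈ 4970 m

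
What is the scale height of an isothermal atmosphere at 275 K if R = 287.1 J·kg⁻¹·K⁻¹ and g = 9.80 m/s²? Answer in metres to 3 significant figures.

The scale height of an isothermal atmosphere is H = RT/g.
H = 287.1 × 275 / 9.80 = 78952/9.80 = 8056.3 m.

H ≈ 8060 m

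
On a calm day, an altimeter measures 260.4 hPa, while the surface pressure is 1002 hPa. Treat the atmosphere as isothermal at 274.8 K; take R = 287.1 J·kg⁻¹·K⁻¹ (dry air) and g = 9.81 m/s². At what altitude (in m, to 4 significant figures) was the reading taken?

z ≈ 10840 m

Scale height: H = RT/g = 287.1 × 274.8 / 9.81 = 8042.3 m.
Invert the barometric formula: z = H ln(P₀/P).
P₀/P = 1002/260.4 = 3.8479; ln(3.8479) = 1.3475.
z = 8042.3 × 1.3475 = 10837 m.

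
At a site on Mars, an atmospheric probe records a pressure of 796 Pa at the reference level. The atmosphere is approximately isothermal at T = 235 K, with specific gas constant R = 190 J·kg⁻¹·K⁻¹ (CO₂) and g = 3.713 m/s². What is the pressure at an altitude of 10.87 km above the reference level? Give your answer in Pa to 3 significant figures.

Scale height: H = RT/g = 190 × 235 / 3.713 = 12025 m.
Barometric formula: P = P₀ exp(−z/H).
z/H = 10870/12025 = 0.90395; exp(−0.90395) = 0.40497.
P = 796 × 0.40497 = 322.36 Pa.

P ≈ 322 Pa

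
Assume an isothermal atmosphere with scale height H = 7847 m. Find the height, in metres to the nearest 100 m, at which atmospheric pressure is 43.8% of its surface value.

Set P/P₀ = exp(−z/H) = 0.438, so z = −H ln(0.438).
−ln(0.438) = 0.82554; z = 7847.0 × 0.82554 = 6478.0 m.

z ≈ 6500 m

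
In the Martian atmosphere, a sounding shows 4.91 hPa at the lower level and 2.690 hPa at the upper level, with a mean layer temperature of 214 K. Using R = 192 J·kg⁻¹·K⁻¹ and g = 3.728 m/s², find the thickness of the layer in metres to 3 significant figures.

Hypsometric equation: Δz = (R T̄/g) ln(P₁/P₂).
R T̄/g = 192 × 214 / 3.728 = 11021 m.
ln(4.91/2.690) = ln(1.8253) = 0.60174.
Δz = 11021 × 0.60174 = 6631.8 m.

Δz ≈ 6630 m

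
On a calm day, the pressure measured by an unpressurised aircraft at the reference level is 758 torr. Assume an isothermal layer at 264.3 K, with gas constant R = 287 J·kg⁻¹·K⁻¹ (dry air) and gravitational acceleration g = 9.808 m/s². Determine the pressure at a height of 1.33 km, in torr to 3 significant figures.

Scale height: H = RT/g = 287 × 264.3 / 9.808 = 7733.9 m.
Barometric formula: P = P₀ exp(−z/H).
z/H = 1330.0/7733.9 = 0.17197; exp(−0.17197) = 0.84200.
P = 758 × 0.84200 = 638.24 torr.

P ≈ 638 torr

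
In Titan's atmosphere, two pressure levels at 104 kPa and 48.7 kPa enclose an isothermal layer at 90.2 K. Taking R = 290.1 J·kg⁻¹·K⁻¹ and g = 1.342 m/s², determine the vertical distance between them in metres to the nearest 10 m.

Δz ≈ 14790 m

Hypsometric equation: Δz = (R T̄/g) ln(P₁/P₂).
R T̄/g = 290.1 × 90.2 / 1.342 = 19499 m.
ln(104/48.7) = ln(2.1355) = 0.75870.
Δz = 19499 × 0.75870 = 14794 m.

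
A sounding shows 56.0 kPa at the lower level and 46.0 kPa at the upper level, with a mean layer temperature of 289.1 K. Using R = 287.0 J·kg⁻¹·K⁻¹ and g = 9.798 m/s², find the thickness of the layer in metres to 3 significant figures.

Hypsometric equation: Δz = (R T̄/g) ln(P₁/P₂).
R T̄/g = 287.0 × 289.1 / 9.798 = 8468.2 m.
ln(56.0/46.0) = ln(1.2174) = 0.19672.
Δz = 8468.2 × 0.19672 = 1665.9 m.

Δz ≈ 1670 m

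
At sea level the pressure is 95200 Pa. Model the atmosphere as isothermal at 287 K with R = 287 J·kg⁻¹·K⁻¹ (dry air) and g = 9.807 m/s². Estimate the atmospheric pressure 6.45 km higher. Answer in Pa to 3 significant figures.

Scale height: H = RT/g = 287 × 287 / 9.807 = 8399.0 m.
Barometric formula: P = P₀ exp(−z/H).
z/H = 6450.0/8399.0 = 0.76795; exp(−0.76795) = 0.46396.
P = 95200 × 0.46396 = 44169 Pa.

P ≈ 44200 Pa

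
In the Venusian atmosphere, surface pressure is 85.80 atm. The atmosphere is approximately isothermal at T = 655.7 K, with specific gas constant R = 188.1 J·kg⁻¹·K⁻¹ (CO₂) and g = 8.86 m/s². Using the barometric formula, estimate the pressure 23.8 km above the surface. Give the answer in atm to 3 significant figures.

P ≈ 15.5 atm

Scale height: H = RT/g = 188.1 × 655.7 / 8.86 = 13921 m.
Barometric formula: P = P₀ exp(−z/H).
z/H = 23800/13921 = 1.7096; exp(−1.7096) = 0.18094.
P = 85.80 × 0.18094 = 15.525 atm.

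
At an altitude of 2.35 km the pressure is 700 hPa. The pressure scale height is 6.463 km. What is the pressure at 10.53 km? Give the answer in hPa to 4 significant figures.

Between two levels, P₂ = P₁ exp(−Δz/H) with Δz = z₂ − z₁.
Δz = 10530 − 2350.0 = 8180.0 m; Δz/H = 8180.0/6463.0 = 1.2657.
P₂ = 700 × exp(−1.2657) = 700 × 0.28204 = 197.43 hPa.

P ≈ 197.4 hPa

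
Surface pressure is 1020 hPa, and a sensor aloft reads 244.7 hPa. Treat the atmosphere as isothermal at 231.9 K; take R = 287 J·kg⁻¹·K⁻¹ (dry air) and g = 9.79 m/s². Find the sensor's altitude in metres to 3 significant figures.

Scale height: H = RT/g = 287 × 231.9 / 9.79 = 6798.3 m.
Invert the barometric formula: z = H ln(P₀/P).
P₀/P = 1020/244.7 = 4.1684; ln(4.1684) = 1.4275.
z = 6798.3 × 1.4275 = 9704.6 m.

z ≈ 9700 m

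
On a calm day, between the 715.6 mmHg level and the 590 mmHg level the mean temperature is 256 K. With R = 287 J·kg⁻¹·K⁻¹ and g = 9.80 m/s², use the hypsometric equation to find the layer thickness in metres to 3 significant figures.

Hypsometric equation: Δz = (R T̄/g) ln(P₁/P₂).
R T̄/g = 287 × 256 / 9.80 = 7497.1 m.
ln(715.6/590) = ln(1.2129) = 0.19301.
Δz = 7497.1 × 0.19301 = 1447.0 m.

Δz ≈ 1450 m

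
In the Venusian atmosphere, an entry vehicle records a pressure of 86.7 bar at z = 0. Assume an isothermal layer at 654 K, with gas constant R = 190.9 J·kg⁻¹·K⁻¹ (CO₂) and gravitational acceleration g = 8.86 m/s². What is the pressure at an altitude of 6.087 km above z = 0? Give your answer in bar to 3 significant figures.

Scale height: H = RT/g = 190.9 × 654 / 8.86 = 14091 m.
Barometric formula: P = P₀ exp(−z/H).
z/H = 6087.0/14091 = 0.43198; exp(−0.43198) = 0.64922.
P = 86.7 × 0.64922 = 56.287 bar.

P ≈ 56.3 bar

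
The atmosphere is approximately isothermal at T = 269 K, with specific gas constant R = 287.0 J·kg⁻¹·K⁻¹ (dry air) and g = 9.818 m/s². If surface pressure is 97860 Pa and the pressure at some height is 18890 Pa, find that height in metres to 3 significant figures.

Scale height: H = RT/g = 287.0 × 269 / 9.818 = 7863.4 m.
Invert the barometric formula: z = H ln(P₀/P).
P₀/P = 97860/18890 = 5.1805; ln(5.1805) = 1.6449.
z = 7863.4 × 1.6449 = 12935 m.

z ≈ 12900 m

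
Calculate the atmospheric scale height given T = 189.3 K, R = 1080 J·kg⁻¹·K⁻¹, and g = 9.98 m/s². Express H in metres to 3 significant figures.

H ≈ 20500 m

The scale height of an isothermal atmosphere is H = RT/g.
H = 1080 × 189.3 / 9.98 = 204440/9.98 = 20485 m.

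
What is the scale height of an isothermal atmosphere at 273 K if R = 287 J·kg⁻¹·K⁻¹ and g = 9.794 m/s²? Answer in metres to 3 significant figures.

The scale height of an isothermal atmosphere is H = RT/g.
H = 287 × 273 / 9.794 = 78351/9.794 = 7999.9 m.

H ≈ 8000 m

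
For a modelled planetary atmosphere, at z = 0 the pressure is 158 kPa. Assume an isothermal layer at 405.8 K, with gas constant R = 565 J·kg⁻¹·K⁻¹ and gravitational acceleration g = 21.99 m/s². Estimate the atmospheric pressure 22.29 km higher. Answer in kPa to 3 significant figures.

P ≈ 18.6 kPa

Scale height: H = RT/g = 565 × 405.8 / 21.99 = 10426 m.
Barometric formula: P = P₀ exp(−z/H).
z/H = 22290/10426 = 2.1379; exp(−2.1379) = 0.11790.
P = 158 × 0.11790 = 18.628 kPa.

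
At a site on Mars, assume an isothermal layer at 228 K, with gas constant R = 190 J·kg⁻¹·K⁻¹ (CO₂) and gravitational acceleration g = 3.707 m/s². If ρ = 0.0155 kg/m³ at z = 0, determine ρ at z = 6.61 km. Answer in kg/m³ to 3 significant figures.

Scale height: H = RT/g = 190 × 228 / 3.707 = 11686 m.
In an isothermal atmosphere, density decays like pressure: ρ = ρ₀ exp(−z/H).
z/H = 6610.0/11686 = 0.56563; exp(−0.56563) = 0.56800.
ρ = 0.0155 × 0.56800 = 0.0088040 kg/m³.

ρ ≈ 0.00880 kg/m³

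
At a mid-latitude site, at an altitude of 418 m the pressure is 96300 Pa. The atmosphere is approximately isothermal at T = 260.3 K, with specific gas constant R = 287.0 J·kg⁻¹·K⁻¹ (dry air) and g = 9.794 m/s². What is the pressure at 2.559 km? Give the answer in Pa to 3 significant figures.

Scale height: H = RT/g = 287.0 × 260.3 / 9.794 = 7627.7 m.
Between two levels, P₂ = P₁ exp(−Δz/H) with Δz = z₂ − z₁.
Δz = 2559.0 − 418.00 = 2141.0 m; Δz/H = 2141.0/7627.7 = 0.28069.
P₂ = 96300 × exp(−0.28069) = 96300 × 0.75526 = 72732 Pa.

P ≈ 72700 Pa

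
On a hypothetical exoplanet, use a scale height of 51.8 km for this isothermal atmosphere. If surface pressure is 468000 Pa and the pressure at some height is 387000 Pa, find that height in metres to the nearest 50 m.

Invert the barometric formula: z = H ln(P₀/P).
P₀/P = 468000/387000 = 1.2093; ln(1.2093) = 0.19004.
z = 51800 × 0.19004 = 9844.1 m.

z ≈ 9850 m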